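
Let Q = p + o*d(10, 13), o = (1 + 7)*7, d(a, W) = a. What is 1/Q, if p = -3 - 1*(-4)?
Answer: 1/561 ≈ 0.0017825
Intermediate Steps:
p = 1 (p = -3 + 4 = 1)
o = 56 (o = 8*7 = 56)
Q = 561 (Q = 1 + 56*10 = 1 + 560 = 561)
1/Q = 1/561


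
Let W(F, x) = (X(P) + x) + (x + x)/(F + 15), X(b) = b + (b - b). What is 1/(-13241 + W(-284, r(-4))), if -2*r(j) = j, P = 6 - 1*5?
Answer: -269/3561026 ≈ -7.5540e-5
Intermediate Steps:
P = 1 (P = 6 - 5 = 1)
X(b) = b (X(b) = b + 0 = b)
r(j) = -j/2
W(F, x) = 1 + x + 2*x/(15 + F) (W(F, x) = (1 + x) + (x + x)/(F + 15) = (1 + x) + (2*x)/(15 + F) = (1 + x) + 2*x/(15 + F) = 1 + x + 2*x/(15 + F))
1/(-13241 + W(-284, r(-4))) = 1/(-13241 + (15 - 284 + 17*(-1/2*(-4)) - (-142)*(-4))/(15 - 284)) = 1/(-13241 + (15 - 284 + 17*2 - 284*2)/(-269)) = 1/(-13241 - (15 - 284 + 34 - 568)/269) = 1/(-13241 - 1/269*(-803)) = 1/(-13241 + 803/269) = 1/(-3561026/269) = -269/3561026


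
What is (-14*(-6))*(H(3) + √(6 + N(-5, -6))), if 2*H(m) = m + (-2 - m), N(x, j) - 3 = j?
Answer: -84 + 84*√3 ≈ 61.492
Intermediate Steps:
N(x, j) = 3 + j
H(m) = -1 (H(m) = (m + (-2 - m))/2 = (½)*(-2) = -1)
(-14*(-6))*(H(3) + √(6 + N(-5, -6))) = (-14*(-6))*(-1 + √(6 + (3 - 6))) = 84*(-1 + √(6 - 3)) = 84*(-1 + √3) = -84 + 84*√3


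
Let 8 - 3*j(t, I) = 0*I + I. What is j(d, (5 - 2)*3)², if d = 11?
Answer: ⅑ ≈ 0.11111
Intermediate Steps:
j(t, I) = 8/3 - I/3 (j(t, I) = 8/3 - (0*I + I)/3 = 8/3 - (0 + I)/3 = 8/3 - I/3)
j(d, (5 - 2)*3)² = (8/3 - (5 - 2)*3/3)² = (8/3 - 3)² = (-⅓)² = ⅑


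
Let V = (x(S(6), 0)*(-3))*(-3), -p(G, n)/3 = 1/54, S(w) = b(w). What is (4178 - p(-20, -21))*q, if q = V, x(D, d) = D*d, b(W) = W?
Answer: 0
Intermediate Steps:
S(w) = w
p(G, n) = -1/18 (p(G, n) = -3/54 = -3*1/54 = -1/18)
V = 0 (V = ((6*0)*(-3))*(-3) = (0*(-3))*(-3) = 0*(-3) = 0)
q = 0
(4178 - p(-20, -21))*q = (4178 - 1*(-1/18))*0 = (4178 + 1/18)*0 = (75205/18)*0 = 0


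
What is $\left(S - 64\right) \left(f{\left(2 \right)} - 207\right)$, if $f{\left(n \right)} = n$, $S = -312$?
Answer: $77080$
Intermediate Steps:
$\left(S - 64\right) \left(f{\left(2 \right)} - 207\right) = \left(-312 - 64\right) \left(2 - 207\right) = \left(-376\right) \left(-205\right) = 77080$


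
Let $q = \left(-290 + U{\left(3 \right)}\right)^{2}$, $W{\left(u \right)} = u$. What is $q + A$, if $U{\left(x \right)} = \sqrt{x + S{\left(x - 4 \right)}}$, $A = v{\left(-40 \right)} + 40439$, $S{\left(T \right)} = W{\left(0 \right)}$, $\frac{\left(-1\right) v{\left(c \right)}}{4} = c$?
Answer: $124702 - 580 \sqrt{3} \approx 1.237 \cdot 10^{5}$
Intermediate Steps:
$v{\left(c \right)} = - 4 c$
$S{\left(T \right)} = 0$
$A = 40599$ ($A = \left(-4\right) \left(-40\right) + 40439 = 160 + 40439 = 40599$)
$U{\left(x \right)} = \sqrt{x}$ ($U{\left(x \right)} = \sqrt{x + 0} = \sqrt{x}$)
$q = \left(-290 + \sqrt{3}\right)^{2} \approx 83098.0$
$q + A = \left(290 - \sqrt{3}\right)^{2} + 40599 = 40599 + \left(290 - \sqrt{3}\right)^{2}$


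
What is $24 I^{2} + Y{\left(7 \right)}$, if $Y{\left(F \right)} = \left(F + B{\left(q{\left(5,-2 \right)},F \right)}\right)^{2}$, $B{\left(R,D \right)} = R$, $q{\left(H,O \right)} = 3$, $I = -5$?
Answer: $700$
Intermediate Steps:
$Y{\left(F \right)} = \left(3 + F\right)^{2}$ ($Y{\left(F \right)} = \left(F + 3\right)^{2} = \left(3 + F\right)^{2}$)
$24 I^{2} + Y{\left(7 \right)} = 24 \left(-5\right)^{2} + \left(3 + 7\right)^{2} = 24 \cdot 25 + 10^{2} = 600 + 100 = 700$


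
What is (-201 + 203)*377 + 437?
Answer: 1191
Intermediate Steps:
(-201 + 203)*377 + 437 = 2*377 + 437 = 754 + 437 = 1191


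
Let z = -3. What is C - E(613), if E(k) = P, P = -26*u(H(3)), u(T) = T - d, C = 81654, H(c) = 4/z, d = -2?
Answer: 245014/3 ≈ 81671.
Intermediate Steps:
H(c) = -4/3 (H(c) = 4/(-3) = 4*(-⅓) = -4/3)
u(T) = 2 + T (u(T) = T - 1*(-2) = T + 2 = 2 + T)
P = -52/3 (P = -26*(2 - 4/3) = -26*⅔ = -52/3 ≈ -17.333)
E(k) = -52/3
C - E(613) = 81654 - 1*(-52/3) = 81654 + 52/3 = 245014/3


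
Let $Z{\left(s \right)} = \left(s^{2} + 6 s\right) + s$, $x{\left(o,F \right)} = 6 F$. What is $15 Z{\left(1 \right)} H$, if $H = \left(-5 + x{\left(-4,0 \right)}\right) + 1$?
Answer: $-480$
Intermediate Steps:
$Z{\left(s \right)} = s^{2} + 7 s$
$H = -4$ ($H = \left(-5 + 6 \cdot 0\right) + 1 = \left(-5 + 0\right) + 1 = -5 + 1 = -4$)
$15 Z{\left(1 \right)} H = 15 \cdot 1 \left(7 + 1\right) \left(-4\right) = 15 \cdot 1 \cdot 8 \left(-4\right) = 15 \cdot 8 \left(-4\right) = 120 \left(-4\right) = -480$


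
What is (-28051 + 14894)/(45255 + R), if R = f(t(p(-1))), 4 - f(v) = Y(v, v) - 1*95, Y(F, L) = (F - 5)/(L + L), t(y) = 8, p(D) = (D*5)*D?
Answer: -210512/725661 ≈ -0.29010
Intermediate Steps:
p(D) = 5*D**2 (p(D) = (5*D)*D = 5*D**2)
Y(F, L) = (-5 + F)/(2*L) (Y(F, L) = (-5 + F)/((2*L)) = (-5 + F)*(1/(2*L)) = (-5 + F)/(2*L))
f(v) = 99 - (-5 + v)/(2*v) (f(v) = 4 - ((-5 + v)/(2*v) - 1*95) = 4 - ((-5 + v)/(2*v) - 95) = 4 - (-95 + (-5 + v)/(2*v)) = 4 + (95 - (-5 + v)/(2*v)) = 99 - (-5 + v)/(2*v))
R = 1581/16 (R = (1/2)*(5 + 197*8)/8 = (1/2)*(1/8)*(5 + 1576) = (1/2)*(1/8)*1581 = 1581/16 ≈ 98.813)
(-28051 + 14894)/(45255 + R) = (-28051 + 14894)/(45255 + 1581/16) = -13157/725661/16 = -13157*16/725661 = -210512/725661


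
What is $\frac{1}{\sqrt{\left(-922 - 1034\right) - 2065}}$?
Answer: $- \frac{i \sqrt{4021}}{4021} \approx - 0.01577 i$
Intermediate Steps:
$\frac{1}{\sqrt{\left(-922 - 1034\right) - 2065}} = \frac{1}{\sqrt{-1956 - 2065}} = \frac{1}{\sqrt{-4021}} = \frac{1}{i \sqrt{4021}} = - \frac{i \sqrt{4021}}{4021}$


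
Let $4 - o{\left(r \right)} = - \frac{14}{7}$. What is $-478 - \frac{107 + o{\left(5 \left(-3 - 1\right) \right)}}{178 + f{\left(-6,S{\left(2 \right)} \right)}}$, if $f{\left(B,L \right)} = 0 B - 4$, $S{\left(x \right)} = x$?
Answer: $- \frac{83285}{174} \approx -478.65$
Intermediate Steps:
$o{\left(r \right)} = 6$ ($o{\left(r \right)} = 4 - - \frac{14}{7} = 4 - \left(-1\right) 2 = 4 - -2 = 4 + 2 = 6$)
$f{\left(B,L \right)} = -4$ ($f{\left(B,L \right)} = 0 - 4 = -4$)
$-478 - \frac{107 + o{\left(5 \left(-3 - 1\right) \right)}}{178 + f{\left(-6,S{\left(2 \right)} \right)}} = -478 - \frac{107 + 6}{178 - 4} = -478 - \frac{113}{174} = - \frac{83285}{174}$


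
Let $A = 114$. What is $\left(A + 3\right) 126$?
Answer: $14742$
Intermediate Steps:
$\left(A + 3\right) 126 = \left(114 + 3\right) 126 = 117 \cdot 126 = 14742$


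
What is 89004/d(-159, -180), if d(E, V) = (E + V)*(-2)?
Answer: 14834/113 ≈ 131.27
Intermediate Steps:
d(E, V) = -2*E - 2*V
89004/d(-159, -180) = 89004/(-2*(-159) - 2*(-180)) = 89004/(318 + 360) = 89004/678 = 89004*(1/678) = 14834/113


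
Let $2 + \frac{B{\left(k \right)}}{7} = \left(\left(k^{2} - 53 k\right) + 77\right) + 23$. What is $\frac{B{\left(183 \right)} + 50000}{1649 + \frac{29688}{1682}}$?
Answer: $\frac{182678656}{1401653} \approx 130.33$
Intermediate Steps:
$B{\left(k \right)} = 686 - 371 k + 7 k^{2}$ ($B{\left(k \right)} = -14 + 7 \left(\left(\left(k^{2} - 53 k\right) + 77\right) + 23\right) = -14 + 7 \left(\left(77 + k^{2} - 53 k\right) + 23\right) = -14 + 7 \left(100 + k^{2} - 53 k\right) = -14 + \left(700 - 371 k + 7 k^{2}\right) = 686 - 371 k + 7 k^{2}$)
$\frac{B{\left(183 \right)} + 50000}{1649 + \frac{29688}{1682}} = \frac{\left(686 - 67893 + 7 \cdot 183^{2}\right) + 50000}{1649 + \frac{29688}{1682}} = \frac{\left(686 - 67893 + 7 \cdot 33489\right) + 50000}{1649 + 29688 \cdot \frac{1}{1682}} = \frac{\left(686 - 67893 + 234423\right) + 50000}{1649 + \frac{14844}{841}} = \frac{167216 + 50000}{\frac{1401653}{841}} = 217216 \cdot \frac{841}{1401653} = \frac{182678656}{1401653}$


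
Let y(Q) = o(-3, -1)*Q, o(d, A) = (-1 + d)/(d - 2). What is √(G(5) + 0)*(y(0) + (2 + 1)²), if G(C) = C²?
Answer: 45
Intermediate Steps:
o(d, A) = (-1 + d)/(-2 + d)
y(Q) = 4*Q/5 (y(Q) = ((-1 - 3)/(-2 - 3))*Q = (-4/(-5))*Q = (-⅕*(-4))*Q = 4*Q/5)
√(G(5) + 0)*(y(0) + (2 + 1)²) = √(5² + 0)*((⅘)*0 + (2 + 1)²) = √(25 + 0)*(0 + 3²) = √25*(0 + 9) = 5*9 = 45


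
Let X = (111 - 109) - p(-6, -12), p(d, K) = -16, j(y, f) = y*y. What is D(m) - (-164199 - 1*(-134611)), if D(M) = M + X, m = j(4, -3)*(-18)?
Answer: 29318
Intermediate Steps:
j(y, f) = y**2
X = 18 (X = (111 - 109) - 1*(-16) = 2 + 16 = 18)
m = -288 (m = 4**2*(-18) = 16*(-18) = -288)
D(M) = 18 + M (D(M) = M + 18 = 18 + M)
D(m) - (-164199 - 1*(-134611)) = (18 - 288) - (-164199 - 1*(-134611)) = -270 - (-164199 + 134611) = -270 - 1*(-29588) = -270 + 29588 = 29318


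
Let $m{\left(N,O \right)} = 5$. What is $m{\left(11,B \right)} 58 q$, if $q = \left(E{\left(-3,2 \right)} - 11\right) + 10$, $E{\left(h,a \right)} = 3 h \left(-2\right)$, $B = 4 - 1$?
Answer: $4930$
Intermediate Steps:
$B = 3$
$E{\left(h,a \right)} = - 6 h$
$q = 17$ ($q = \left(\left(-6\right) \left(-3\right) - 11\right) + 10 = \left(18 - 11\right) + 10 = 7 + 10 = 17$)
$m{\left(11,B \right)} 58 q = 5 \cdot 58 \cdot 17 = 290 \cdot 17 = 4930$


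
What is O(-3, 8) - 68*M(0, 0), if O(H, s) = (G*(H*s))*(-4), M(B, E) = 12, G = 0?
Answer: -816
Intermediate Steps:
O(H, s) = 0 (O(H, s) = (0*(H*s))*(-4) = 0*(-4) = 0)
O(-3, 8) - 68*M(0, 0) = 0 - 68*12 = 0 - 816 = -816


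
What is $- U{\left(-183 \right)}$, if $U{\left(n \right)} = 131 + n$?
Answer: $52$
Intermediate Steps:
$- U{\left(-183 \right)} = - (131 - 183) = \left(-1\right) \left(-52\right) = 52$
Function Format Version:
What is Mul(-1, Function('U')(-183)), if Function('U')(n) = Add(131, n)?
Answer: 52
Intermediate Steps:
Mul(-1, Function('U')(-183)) = Mul(-1, Add(131, -183)) = Mul(-1, -52) = 52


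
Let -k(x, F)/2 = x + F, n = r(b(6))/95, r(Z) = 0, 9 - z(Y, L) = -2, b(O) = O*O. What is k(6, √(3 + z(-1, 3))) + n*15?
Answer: -12 - 2*√14 ≈ -19.483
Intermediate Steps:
b(O) = O²
z(Y, L) = 11 (z(Y, L) = 9 - 1*(-2) = 9 + 2 = 11)
n = 0 (n = 0/95 = 0*(1/95) = 0)
k(x, F) = -2*F - 2*x (k(x, F) = -2*(x + F) = -2*(F + x) = -2*F - 2*x)
k(6, √(3 + z(-1, 3))) + n*15 = (-2*√(3 + 11) - 2*6) + 0*15 = (-2*√14 - 12) + 0 = (-12 - 2*√14) + 0 = -12 - 2*√14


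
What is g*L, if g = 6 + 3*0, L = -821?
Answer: -4926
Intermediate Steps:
g = 6 (g = 6 + 0 = 6)
g*L = 6*(-821) = -4926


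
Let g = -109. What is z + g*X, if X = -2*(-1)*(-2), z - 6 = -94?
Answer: 348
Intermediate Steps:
z = -88 (z = 6 - 94 = -88)
X = -4 (X = 2*(-2) = -4)
z + g*X = -88 - 109*(-4) = -88 + 436 = 348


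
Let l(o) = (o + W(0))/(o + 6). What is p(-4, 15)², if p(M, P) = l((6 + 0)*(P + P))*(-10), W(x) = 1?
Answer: 819025/8649 ≈ 94.696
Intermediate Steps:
l(o) = (1 + o)/(6 + o) (l(o) = (o + 1)/(o + 6) = (1 + o)/(6 + o))
p(M, P) = -10*(1 + 12*P)/(6 + 12*P) (p(M, P) = ((1 + (6 + 0)*(P + P))/(6 + (6 + 0)*(P + P)))*(-10) = ((1 + 6*(2*P))/(6 + 6*(2*P)))*(-10) = ((1 + 12*P)/(6 + 12*P))*(-10) = -10*(1 + 12*P)/(6 + 12*P))
p(-4, 15)² = (5*(-1 - 12*15)/(3*(1 + 2*15)))² = (5*(-1 - 180)/(3*(1 + 30)))² = ((5/3)*(-181)/31)² = ((5/3)*(1/31)*(-181))² = (-905/93)² = 819025/8649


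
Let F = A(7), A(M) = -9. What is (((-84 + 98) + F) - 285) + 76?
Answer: -204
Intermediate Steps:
F = -9
(((-84 + 98) + F) - 285) + 76 = (((-84 + 98) - 9) - 285) + 76 = ((14 - 9) - 285) + 76 = (5 - 285) + 76 = -280 + 76 = -204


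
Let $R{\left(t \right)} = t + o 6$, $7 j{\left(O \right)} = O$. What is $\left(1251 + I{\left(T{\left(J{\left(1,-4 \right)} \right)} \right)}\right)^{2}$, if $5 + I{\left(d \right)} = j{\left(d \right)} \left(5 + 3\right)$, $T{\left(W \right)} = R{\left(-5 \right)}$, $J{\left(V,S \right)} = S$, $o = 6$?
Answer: $\frac{80460900}{49} \approx 1.6421 \cdot 10^{6}$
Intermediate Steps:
$j{\left(O \right)} = \frac{O}{7}$
$R{\left(t \right)} = 36 + t$ ($R{\left(t \right)} = t + 6 \cdot 6 = t + 36 = 36 + t$)
$T{\left(W \right)} = 31$ ($T{\left(W \right)} = 36 - 5 = 31$)
$I{\left(d \right)} = -5 + \frac{8 d}{7}$ ($I{\left(d \right)} = -5 + \frac{d}{7} \left(5 + 3\right) = -5 + \frac{d}{7} \cdot 8 = -5 + \frac{8 d}{7}$)
$\left(1251 + I{\left(T{\left(J{\left(1,-4 \right)} \right)} \right)}\right)^{2} = \left(1251 + \left(-5 + \frac{8}{7} \cdot 31\right)\right)^{2} = \left(1251 + \left(-5 + \frac{248}{7}\right)\right)^{2} = \left(1251 + \frac{213}{7}\right)^{2} = \left(\frac{8970}{7}\right)^{2} = \frac{80460900}{49}$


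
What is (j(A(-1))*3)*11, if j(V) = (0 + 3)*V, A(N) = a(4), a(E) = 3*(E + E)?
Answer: 2376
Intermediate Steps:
a(E) = 6*E (a(E) = 3*(2*E) = 6*E)
A(N) = 24 (A(N) = 6*4 = 24)
j(V) = 3*V
(j(A(-1))*3)*11 = ((3*24)*3)*11 = (72*3)*11 = 216*11 = 2376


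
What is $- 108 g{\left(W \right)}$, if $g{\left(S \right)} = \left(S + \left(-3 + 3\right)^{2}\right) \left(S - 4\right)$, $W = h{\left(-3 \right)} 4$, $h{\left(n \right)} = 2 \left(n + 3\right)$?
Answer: $0$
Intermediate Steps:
$h{\left(n \right)} = 6 + 2 n$ ($h{\left(n \right)} = 2 \left(3 + n\right) = 6 + 2 n$)
$W = 0$ ($W = \left(6 + 2 \left(-3\right)\right) 4 = \left(6 - 6\right) 4 = 0 \cdot 4 = 0$)
$g{\left(S \right)} = S \left(-4 + S\right)$ ($g{\left(S \right)} = \left(S + 0^{2}\right) \left(-4 + S\right) = \left(S + 0\right) \left(-4 + S\right) = S \left(-4 + S\right)$)
$- 108 g{\left(W \right)} = - 108 \cdot 0 \left(-4 + 0\right) = - 108 \cdot 0 \left(-4\right) = \left(-108\right) 0 = 0$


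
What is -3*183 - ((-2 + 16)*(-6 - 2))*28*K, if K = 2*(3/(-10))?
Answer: -12153/5 ≈ -2430.6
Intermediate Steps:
K = -⅗ (K = 2*(3*(-⅒)) = 2*(-3/10) = -⅗ ≈ -0.60000)
-3*183 - ((-2 + 16)*(-6 - 2))*28*K = -3*183 - ((-2 + 16)*(-6 - 2))*28*(-3)/5 = -549 - (14*(-8))*28*(-3)/5 = -549 - (-112*28)*(-3)/5 = -549 - (-3136)*(-3)/5 = -549 - 1*9408/5 = -549 - 9408/5 = -12153/5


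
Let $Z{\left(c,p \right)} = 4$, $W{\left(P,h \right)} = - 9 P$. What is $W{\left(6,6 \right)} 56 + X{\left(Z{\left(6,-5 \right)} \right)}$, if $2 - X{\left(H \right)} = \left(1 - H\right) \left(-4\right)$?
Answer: $-3034$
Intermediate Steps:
$X{\left(H \right)} = 6 - 4 H$ ($X{\left(H \right)} = 2 - \left(1 - H\right) \left(-4\right) = 2 - \left(-4 + 4 H\right) = 6 - 4 H$)
$W{\left(6,6 \right)} 56 + X{\left(Z{\left(6,-5 \right)} \right)} = \left(-9\right) 6 \cdot 56 + \left(6 - 16\right) = \left(-54\right) 56 + \left(6 - 16\right) = -3024 - 10 = -3034$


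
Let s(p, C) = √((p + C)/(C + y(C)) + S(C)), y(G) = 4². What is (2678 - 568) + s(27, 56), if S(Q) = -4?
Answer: 2110 + I*√410/12 ≈ 2110.0 + 1.6874*I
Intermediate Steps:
y(G) = 16
s(p, C) = √(-4 + (C + p)/(16 + C)) (s(p, C) = √((p + C)/(C + 16) - 4) = √((C + p)/(16 + C) - 4) = √(-4 + (C + p)/(16 + C)))
(2678 - 568) + s(27, 56) = (2678 - 568) + √((-64 + 27 - 3*56)/(16 + 56)) = 2110 + √((-64 + 27 - 168)/72) = 2110 + √((1/72)*(-205)) = 2110 + √(-205/72) = 2110 + I*√410/12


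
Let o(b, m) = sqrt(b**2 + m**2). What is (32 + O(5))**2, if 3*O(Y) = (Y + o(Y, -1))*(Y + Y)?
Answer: 7972/3 + 2920*sqrt(26)/9 ≈ 4311.7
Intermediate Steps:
O(Y) = 2*Y*(Y + sqrt(1 + Y**2))/3 (O(Y) = ((Y + sqrt(Y**2 + (-1)**2))*(Y + Y))/3 = ((Y + sqrt(Y**2 + 1))*(2*Y))/3 = ((Y + sqrt(1 + Y**2))*(2*Y))/3 = (2*Y*(Y + sqrt(1 + Y**2)))/3 = 2*Y*(Y + sqrt(1 + Y**2))/3)
(32 + O(5))**2 = (32 + (2/3)*5*(5 + sqrt(1 + 5**2)))**2 = (32 + (2/3)*5*(5 + sqrt(1 + 25)))**2 = (32 + (2/3)*5*(5 + sqrt(26)))**2 = (32 + (50/3 + 10*sqrt(26)/3))**2 = (146/3 + 10*sqrt(26)/3)**2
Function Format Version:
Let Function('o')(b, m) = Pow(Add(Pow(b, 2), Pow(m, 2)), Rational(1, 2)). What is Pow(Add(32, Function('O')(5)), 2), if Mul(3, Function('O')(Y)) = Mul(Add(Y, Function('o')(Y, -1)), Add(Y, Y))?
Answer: Add(Rational(7972, 3), Mul(Rational(2920, 9), Pow(26, Rational(1, 2)))) ≈ 4311.7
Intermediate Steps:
Function('O')(Y) = Mul(Rational(2, 3), Y, Add(Y, Pow(Add(1, Pow(Y, 2)), Rational(1, 2)))) (Function('O')(Y) = Mul(Rational(1, 3), Mul(Add(Y, Pow(Add(Pow(Y, 2), Pow(-1, 2)), Rational(1, 2))), Add(Y, Y))) = Mul(Rational(1, 3), Mul(Add(Y, Pow(Add(Pow(Y, 2), 1), Rational(1, 2))), Mul(2, Y))) = Mul(Rational(1, 3), Mul(Add(Y, Pow(Add(1, Pow(Y, 2)), Rational(1, 2))), Mul(2, Y))) = Mul(Rational(1, 3), Mul(2, Y, Add(Y, Pow(Add(1, Pow(Y, 2)), Rational(1, 2))))) = Mul(Rational(2, 3), Y, Add(Y, Pow(Add(1, Pow(Y, 2)), Rational(1, 2)))))
Pow(Add(32, Function('O')(5)), 2) = Pow(Add(32, Mul(Rational(2, 3), 5, Add(5, Pow(Add(1, Pow(5, 2)), Rational(1, 2))))), 2) = Pow(Add(32, Mul(Rational(2, 3), 5, Add(5, Pow(Add(1, 25), Rational(1, 2))))), 2) = Pow(Add(32, Mul(Rational(2, 3), 5, Add(5, Pow(26, Rational(1, 2))))), 2) = Pow(Add(32, Add(Rational(50, 3), Mul(Rational(10, 3), Pow(26, Rational(1, 2))))), 2) = Pow(Add(Rational(146, 3), Mul(Rational(10, 3), Pow(26, Rational(1, 2)))), 2)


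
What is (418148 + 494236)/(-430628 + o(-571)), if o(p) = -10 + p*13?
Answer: -912384/438061 ≈ -2.0828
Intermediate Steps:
o(p) = -10 + 13*p
(418148 + 494236)/(-430628 + o(-571)) = (418148 + 494236)/(-430628 + (-10 + 13*(-571))) = 912384/(-430628 + (-10 - 7423)) = 912384/(-430628 - 7433) = 912384/(-438061) = 912384*(-1/438061) = -912384/438061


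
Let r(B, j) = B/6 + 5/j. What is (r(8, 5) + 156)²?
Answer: 225625/9 ≈ 25069.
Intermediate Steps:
r(B, j) = 5/j + B/6 (r(B, j) = B*(⅙) + 5/j = B/6 + 5/j = 5/j + B/6)
(r(8, 5) + 156)² = ((5/5 + (⅙)*8) + 156)² = ((5*(⅕) + 4/3) + 156)² = ((1 + 4/3) + 156)² = (7/3 + 156)² = (475/3)² = 225625/9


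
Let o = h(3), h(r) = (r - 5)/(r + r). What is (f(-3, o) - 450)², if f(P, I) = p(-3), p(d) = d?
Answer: 205209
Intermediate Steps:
h(r) = (-5 + r)/(2*r) (h(r) = (-5 + r)/((2*r)) = (-5 + r)*(1/(2*r)) = (-5 + r)/(2*r))
o = -⅓ (o = (½)*(-5 + 3)/3 = (½)*(⅓)*(-2) = -⅓ ≈ -0.33333)
f(P, I) = -3
(f(-3, o) - 450)² = (-3 - 450)² = (-453)² = 205209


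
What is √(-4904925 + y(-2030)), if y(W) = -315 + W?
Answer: I*√4907270 ≈ 2215.2*I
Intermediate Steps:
√(-4904925 + y(-2030)) = √(-4904925 + (-315 - 2030)) = √(-4904925 - 2345) = √(-4907270) = I*√4907270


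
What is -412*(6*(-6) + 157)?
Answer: -49852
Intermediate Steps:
-412*(6*(-6) + 157) = -412*(-36 + 157) = -412*121 = -49852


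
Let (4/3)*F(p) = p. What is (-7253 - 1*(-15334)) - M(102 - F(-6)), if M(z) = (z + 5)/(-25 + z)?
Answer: 1316980/163 ≈ 8079.6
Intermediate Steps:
F(p) = 3*p/4
M(z) = (5 + z)/(-25 + z)
(-7253 - 1*(-15334)) - M(102 - F(-6)) = (-7253 - 1*(-15334)) - (5 + (102 - 3*(-6)/4))/(-25 + (102 - 3*(-6)/4)) = (-7253 + 15334) - (5 + (102 - 1*(-9/2)))/(-25 + (102 - 1*(-9/2))) = 8081 - (5 + (102 + 9/2))/(-25 + (102 + 9/2)) = 8081 - (5 + 213/2)/(-25 + 213/2) = 8081 - 223/(163/2*2) = 8081 - 2*223/(163*2) = 8081 - 1*223/163 = 8081 - 223/163 = 1316980/163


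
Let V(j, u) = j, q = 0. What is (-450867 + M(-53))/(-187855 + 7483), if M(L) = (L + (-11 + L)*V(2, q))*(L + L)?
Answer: 431681/180372 ≈ 2.3933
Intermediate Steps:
M(L) = 2*L*(-22 + 3*L) (M(L) = (L + (-11 + L)*2)*(L + L) = (L + (-22 + 2*L))*(2*L) = (-22 + 3*L)*(2*L) = 2*L*(-22 + 3*L))
(-450867 + M(-53))/(-187855 + 7483) = (-450867 + 2*(-53)*(-22 + 3*(-53)))/(-187855 + 7483) = (-450867 + 2*(-53)*(-22 - 159))/(-180372) = (-450867 + 2*(-53)*(-181))*(-1/180372) = (-450867 + 19186)*(-1/180372) = -431681*(-1/180372) = 431681/180372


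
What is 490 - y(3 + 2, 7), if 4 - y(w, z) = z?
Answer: 493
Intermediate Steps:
y(w, z) = 4 - z
490 - y(3 + 2, 7) = 490 - (4 - 1*7) = 490 - (4 - 7) = 490 - 1*(-3) = 490 + 3 = 493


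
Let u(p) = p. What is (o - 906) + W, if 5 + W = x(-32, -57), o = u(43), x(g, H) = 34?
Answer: -834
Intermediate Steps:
o = 43
W = 29 (W = -5 + 34 = 29)
(o - 906) + W = (43 - 906) + 29 = -863 + 29 = -834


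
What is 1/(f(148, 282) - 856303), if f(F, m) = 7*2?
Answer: -1/856289 ≈ -1.1678e-6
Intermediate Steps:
f(F, m) = 14
1/(f(148, 282) - 856303) = 1/(14 - 856303) = 1/(-856289) = -1/856289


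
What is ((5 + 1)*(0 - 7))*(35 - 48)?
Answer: 546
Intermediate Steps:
((5 + 1)*(0 - 7))*(35 - 48) = (6*(-7))*(-13) = -42*(-13) = 546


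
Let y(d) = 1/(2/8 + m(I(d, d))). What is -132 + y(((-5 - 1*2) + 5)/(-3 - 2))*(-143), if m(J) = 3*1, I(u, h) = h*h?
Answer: -176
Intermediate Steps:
I(u, h) = h**2
m(J) = 3
y(d) = 4/13 (y(d) = 1/(2/8 + 3) = 1/(2*(1/8) + 3) = 1/(1/4 + 3) = 1/(13/4) = 4/13)
-132 + y(((-5 - 1*2) + 5)/(-3 - 2))*(-143) = -132 + (4/13)*(-143) = -132 - 44 = -176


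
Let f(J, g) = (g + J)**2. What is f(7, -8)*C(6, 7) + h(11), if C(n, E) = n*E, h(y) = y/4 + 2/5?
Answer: 903/20 ≈ 45.150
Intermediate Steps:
f(J, g) = (J + g)**2
h(y) = 2/5 + y/4 (h(y) = y*(1/4) + 2*(1/5) = y/4 + 2/5 = 2/5 + y/4)
C(n, E) = E*n
f(7, -8)*C(6, 7) + h(11) = (7 - 8)**2*(7*6) + (2/5 + (1/4)*11) = (-1)**2*42 + (2/5 + 11/4) = 1*42 + 63/20 = 42 + 63/20 = 903/20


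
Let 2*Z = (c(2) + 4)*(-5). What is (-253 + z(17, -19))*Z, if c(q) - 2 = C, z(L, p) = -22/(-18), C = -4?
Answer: 11330/9 ≈ 1258.9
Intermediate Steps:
z(L, p) = 11/9 (z(L, p) = -22*(-1/18) = 11/9)
c(q) = -2 (c(q) = 2 - 4 = -2)
Z = -5 (Z = ((-2 + 4)*(-5))/2 = (2*(-5))/2 = (½)*(-10) = -5)
(-253 + z(17, -19))*Z = (-253 + 11/9)*(-5) = -2266/9*(-5) = 11330/9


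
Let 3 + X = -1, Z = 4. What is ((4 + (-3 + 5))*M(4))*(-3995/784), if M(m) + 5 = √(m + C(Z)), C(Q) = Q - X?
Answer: 59925/392 - 11985*√3/196 ≈ 46.958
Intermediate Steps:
X = -4 (X = -3 - 1 = -4)
C(Q) = 4 + Q (C(Q) = Q - 1*(-4) = Q + 4 = 4 + Q)
M(m) = -5 + √(8 + m) (M(m) = -5 + √(m + (4 + 4)) = -5 + √(m + 8) = -5 + √(8 + m))
((4 + (-3 + 5))*M(4))*(-3995/784) = ((4 + (-3 + 5))*(-5 + √(8 + 4)))*(-3995/784) = ((4 + 2)*(-5 + √12))*(-3995*1/784) = (6*(-5 + 2*√3))*(-3995/784) = (-30 + 12*√3)*(-3995/784) = 59925/392 - 11985*√3/196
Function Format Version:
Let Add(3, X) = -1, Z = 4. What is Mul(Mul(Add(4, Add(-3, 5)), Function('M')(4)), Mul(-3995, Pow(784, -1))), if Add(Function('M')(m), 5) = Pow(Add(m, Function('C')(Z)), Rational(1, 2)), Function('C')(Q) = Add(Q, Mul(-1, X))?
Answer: Add(Rational(59925, 392), Mul(Rational(-11985, 196), Pow(3, Rational(1, 2)))) ≈ 46.958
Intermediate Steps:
X = -4 (X = Add(-3, -1) = -4)
Function('C')(Q) = Add(4, Q) (Function('C')(Q) = Add(Q, Mul(-1, -4)) = Add(Q, 4) = Add(4, Q))
Function('M')(m) = Add(-5, Pow(Add(8, m), Rational(1, 2))) (Function('M')(m) = Add(-5, Pow(Add(m, Add(4, 4)), Rational(1, 2))) = Add(-5, Pow(Add(m, 8), Rational(1, 2))) = Add(-5, Pow(Add(8, m), Rational(1, 2))))
Mul(Mul(Add(4, Add(-3, 5)), Function('M')(4)), Mul(-3995, Pow(784, -1))) = Mul(Mul(Add(4, Add(-3, 5)), Add(-5, Pow(Add(8, 4), Rational(1, 2)))), Mul(-3995, Pow(784, -1))) = Mul(Mul(Add(4, 2), Add(-5, Pow(12, Rational(1, 2)))), Mul(-3995, Rational(1, 784))) = Mul(Mul(6, Add(-5, Mul(2, Pow(3, Rational(1, 2))))), Rational(-3995, 784)) = Mul(Add(-30, Mul(12, Pow(3, Rational(1, 2)))), Rational(-3995, 784)) = Add(Rational(59925, 392), Mul(Rational(-11985, 196), Pow(3, Rational(1, 2))))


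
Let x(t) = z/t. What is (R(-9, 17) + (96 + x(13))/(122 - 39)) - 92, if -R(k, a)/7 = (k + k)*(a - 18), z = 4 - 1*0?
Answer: -233970/1079 ≈ -216.84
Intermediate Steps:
z = 4 (z = 4 + 0 = 4)
R(k, a) = -14*k*(-18 + a) (R(k, a) = -7*(k + k)*(a - 18) = -7*2*k*(-18 + a) = -14*k*(-18 + a))
x(t) = 4/t
(R(-9, 17) + (96 + x(13))/(122 - 39)) - 92 = (14*(-9)*(18 - 1*17) + (96 + 4/13)/(122 - 39)) - 92 = (14*(-9)*(18 - 17) + (96 + 4*(1/13))/83) - 92 = (14*(-9)*1 + (96 + 4/13)*(1/83)) - 92 = (-126 + (1252/13)*(1/83)) - 92 = (-126 + 1252/1079) - 92 = -134702/1079 - 92 = -233970/1079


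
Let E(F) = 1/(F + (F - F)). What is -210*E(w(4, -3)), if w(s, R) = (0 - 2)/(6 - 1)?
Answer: 525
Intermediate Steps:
w(s, R) = -⅖ (w(s, R) = -2/5 = -2*⅕ = -⅖)
E(F) = 1/F (E(F) = 1/(F + 0) = 1/F)
-210*E(w(4, -3)) = -210/(-⅖) = -210*(-5/2) = 525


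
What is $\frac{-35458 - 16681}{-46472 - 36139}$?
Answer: $\frac{52139}{82611} \approx 0.63114$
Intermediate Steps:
$\frac{-35458 - 16681}{-46472 - 36139} = - \frac{52139}{-82611} = \left(-52139\right) \left(- \frac{1}{82611}\right) = \frac{52139}{82611}$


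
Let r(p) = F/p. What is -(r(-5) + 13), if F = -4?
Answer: -69/5 ≈ -13.800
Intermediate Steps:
r(p) = -4/p
-(r(-5) + 13) = -(-4/(-5) + 13) = -(-4*(-1/5) + 13) = -(4/5 + 13) = -1*69/5 = -69/5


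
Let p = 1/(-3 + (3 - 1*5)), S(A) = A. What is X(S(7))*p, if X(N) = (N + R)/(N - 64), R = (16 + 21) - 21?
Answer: 23/285 ≈ 0.080702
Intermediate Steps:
R = 16 (R = 37 - 21 = 16)
X(N) = (16 + N)/(-64 + N) (X(N) = (N + 16)/(N - 64) = (16 + N)/(-64 + N))
p = -⅕ (p = 1/(-3 + (3 - 5)) = 1/(-3 - 2) = 1/(-5) = -⅕ ≈ -0.20000)
X(S(7))*p = ((16 + 7)/(-64 + 7))*(-⅕) = (23/(-57))*(-⅕) = -1/57*23*(-⅕) = -23/57*(-⅕) = 23/285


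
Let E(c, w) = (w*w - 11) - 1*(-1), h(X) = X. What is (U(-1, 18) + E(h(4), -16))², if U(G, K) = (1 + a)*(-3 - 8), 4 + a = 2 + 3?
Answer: 50176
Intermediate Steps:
a = 1 (a = -4 + (2 + 3) = -4 + 5 = 1)
U(G, K) = -22 (U(G, K) = (1 + 1)*(-3 - 8) = 2*(-11) = -22)
E(c, w) = -10 + w² (E(c, w) = (w² - 11) + 1 = (-11 + w²) + 1 = -10 + w²)
(U(-1, 18) + E(h(4), -16))² = (-22 + (-10 + (-16)²))² = (-22 + (-10 + 256))² = (-22 + 246)² = 224² = 50176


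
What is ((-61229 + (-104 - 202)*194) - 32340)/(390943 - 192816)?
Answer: -152933/198127 ≈ -0.77189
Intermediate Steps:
((-61229 + (-104 - 202)*194) - 32340)/(390943 - 192816) = ((-61229 - 306*194) - 32340)/198127 = ((-61229 - 59364) - 32340)*(1/198127) = (-120593 - 32340)*(1/198127) = -152933*1/198127 = -152933/198127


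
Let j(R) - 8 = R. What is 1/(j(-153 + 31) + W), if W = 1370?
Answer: 1/1256 ≈ 0.00079618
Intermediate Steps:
j(R) = 8 + R
1/(j(-153 + 31) + W) = 1/((8 + (-153 + 31)) + 1370) = 1/((8 - 122) + 1370) = 1/(-114 + 1370) = 1/1256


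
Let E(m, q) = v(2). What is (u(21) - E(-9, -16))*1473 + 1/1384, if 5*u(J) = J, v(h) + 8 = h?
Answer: 103970237/6920 ≈ 15025.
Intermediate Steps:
v(h) = -8 + h
E(m, q) = -6 (E(m, q) = -8 + 2 = -6)
u(J) = J/5
(u(21) - E(-9, -16))*1473 + 1/1384 = ((1/5)*21 - 1*(-6))*1473 + 1/1384 = (21/5 + 6)*1473 + 1/1384 = (51/5)*1473 + 1/1384 = 75123/5 + 1/1384 = 103970237/6920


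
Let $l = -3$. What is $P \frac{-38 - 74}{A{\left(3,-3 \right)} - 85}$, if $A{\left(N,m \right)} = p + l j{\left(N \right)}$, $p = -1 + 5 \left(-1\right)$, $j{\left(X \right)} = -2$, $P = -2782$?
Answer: $- \frac{311584}{85} \approx -3665.7$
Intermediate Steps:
$p = -6$ ($p = -1 - 5 = -6$)
$A{\left(N,m \right)} = 0$ ($A{\left(N,m \right)} = -6 - -6 = -6 + 6 = 0$)
$P \frac{-38 - 74}{A{\left(3,-3 \right)} - 85} = - 2782 \frac{-38 - 74}{0 - 85} = - 2782 \left(- \frac{112}{-85}\right) = - 2782 \left(\left(-112\right) \left(- \frac{1}{85}\right)\right) = \left(-2782\right) \frac{112}{85} = - \frac{311584}{85}$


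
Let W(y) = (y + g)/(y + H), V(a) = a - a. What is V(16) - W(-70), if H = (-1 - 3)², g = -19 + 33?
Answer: -28/27 ≈ -1.0370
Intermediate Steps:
g = 14
H = 16 (H = (-4)² = 16)
V(a) = 0
W(y) = (14 + y)/(16 + y) (W(y) = (y + 14)/(y + 16) = (14 + y)/(16 + y))
V(16) - W(-70) = 0 - (14 - 70)/(16 - 70) = 0 - (-56)/(-54) = 0 - (-1)*(-56)/54 = 0 - 1*28/27 = 0 - 28/27 = -28/27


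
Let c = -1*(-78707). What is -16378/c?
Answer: -16378/78707 ≈ -0.20809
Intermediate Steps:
c = 78707
-16378/c = -16378/78707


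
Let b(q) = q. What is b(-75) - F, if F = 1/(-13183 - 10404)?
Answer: -1769024/23587 ≈ -75.000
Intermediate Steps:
F = -1/23587 (F = 1/(-23587) = -1/23587 ≈ -4.2396e-5)
b(-75) - F = -75 - 1*(-1/23587) = -75 + 1/23587 = -1769024/23587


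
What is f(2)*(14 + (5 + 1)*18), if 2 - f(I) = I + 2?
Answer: -244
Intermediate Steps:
f(I) = -I (f(I) = 2 - (I + 2) = 2 - (2 + I) = 2 + (-2 - I) = -I)
f(2)*(14 + (5 + 1)*18) = (-1*2)*(14 + (5 + 1)*18) = -2*(14 + 6*18) = -2*(14 + 108) = -2*122 = -244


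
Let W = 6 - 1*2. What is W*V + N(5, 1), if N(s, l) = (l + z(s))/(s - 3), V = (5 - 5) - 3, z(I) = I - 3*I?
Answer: -33/2 ≈ -16.500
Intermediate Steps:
W = 4 (W = 6 - 2 = 4)
z(I) = -2*I
V = -3 (V = 0 - 3 = -3)
N(s, l) = (l - 2*s)/(-3 + s) (N(s, l) = (l - 2*s)/(s - 3) = (l - 2*s)/(-3 + s))
W*V + N(5, 1) = 4*(-3) + (1 - 2*5)/(-3 + 5) = -12 + (1 - 10)/2 = -12 + (½)*(-9) = -12 - 9/2 = -33/2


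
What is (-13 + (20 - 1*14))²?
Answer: 49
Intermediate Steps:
(-13 + (20 - 1*14))² = (-13 + (20 - 14))² = (-13 + 6)² = (-7)² = 49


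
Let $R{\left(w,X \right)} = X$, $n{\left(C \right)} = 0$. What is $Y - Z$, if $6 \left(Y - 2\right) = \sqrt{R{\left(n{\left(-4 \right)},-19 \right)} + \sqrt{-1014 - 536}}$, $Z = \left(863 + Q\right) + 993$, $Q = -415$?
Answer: $-1439 + \frac{\sqrt{-19 + 5 i \sqrt{62}}}{6} \approx -1438.4 + 0.9333 i$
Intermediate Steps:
$Z = 1441$ ($Z = \left(863 - 415\right) + 993 = 448 + 993 = 1441$)
$Y = 2 + \frac{\sqrt{-19 + 5 i \sqrt{62}}}{6}$ ($Y = 2 + \frac{\sqrt{-19 + \sqrt{-1014 - 536}}}{6} = 2 + \frac{\sqrt{-19 + \sqrt{-1550}}}{6} = 2 + \frac{\sqrt{-19 + 5 i \sqrt{62}}}{6} \approx 2.5859 + 0.9333 i$)
$Y - Z = \left(2 + \frac{\sqrt{-19 + 5 i \sqrt{62}}}{6}\right) - 1441 = -1439 + \frac{\sqrt{-19 + 5 i \sqrt{62}}}{6}$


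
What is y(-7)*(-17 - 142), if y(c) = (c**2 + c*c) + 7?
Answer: -16695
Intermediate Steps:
y(c) = 7 + 2*c**2 (y(c) = (c**2 + c**2) + 7 = 2*c**2 + 7 = 7 + 2*c**2)
y(-7)*(-17 - 142) = (7 + 2*(-7)**2)*(-17 - 142) = (7 + 2*49)*(-159) = (7 + 98)*(-159) = 105*(-159) = -16695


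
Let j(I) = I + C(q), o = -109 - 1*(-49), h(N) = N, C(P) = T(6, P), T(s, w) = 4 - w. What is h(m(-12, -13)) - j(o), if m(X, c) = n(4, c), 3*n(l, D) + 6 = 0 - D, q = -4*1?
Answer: 163/3 ≈ 54.333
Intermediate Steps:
q = -4
n(l, D) = -2 - D/3 (n(l, D) = -2 + (0 - D)/3 = -2 + (-D)/3 = -2 - D/3)
C(P) = 4 - P
m(X, c) = -2 - c/3
o = -60 (o = -109 + 49 = -60)
j(I) = 8 + I (j(I) = I + (4 - 1*(-4)) = I + (4 + 4) = I + 8 = 8 + I)
h(m(-12, -13)) - j(o) = (-2 - ⅓*(-13)) - (8 - 60) = (-2 + 13/3) - 1*(-52) = 7/3 + 52 = 163/3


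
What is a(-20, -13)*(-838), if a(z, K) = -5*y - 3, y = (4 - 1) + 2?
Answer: 23464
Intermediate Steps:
y = 5 (y = 3 + 2 = 5)
a(z, K) = -28 (a(z, K) = -5*5 - 3 = -25 - 3 = -28)
a(-20, -13)*(-838) = -28*(-838) = 23464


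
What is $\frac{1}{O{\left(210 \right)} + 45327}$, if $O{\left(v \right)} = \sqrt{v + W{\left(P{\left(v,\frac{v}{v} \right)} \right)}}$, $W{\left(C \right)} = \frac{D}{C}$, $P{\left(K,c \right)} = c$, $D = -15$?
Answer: $\frac{15109}{684845578} - \frac{\sqrt{195}}{2054536734} \approx 2.2055 \cdot 10^{-5}$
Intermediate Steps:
$W{\left(C \right)} = - \frac{15}{C}$
$O{\left(v \right)} = \sqrt{-15 + v}$ ($O{\left(v \right)} = \sqrt{v - \frac{15}{v \frac{1}{v}}} = \sqrt{v - \frac{15}{1}} = \sqrt{v - 15} = \sqrt{-15 + v}$)
$\frac{1}{O{\left(210 \right)} + 45327} = \frac{1}{\sqrt{-15 + 210} + 45327} = \frac{1}{\sqrt{195} + 45327} = \frac{1}{45327 + \sqrt{195}}$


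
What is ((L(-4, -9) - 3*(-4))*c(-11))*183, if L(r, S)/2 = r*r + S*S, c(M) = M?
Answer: -414678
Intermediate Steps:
L(r, S) = 2*S**2 + 2*r**2 (L(r, S) = 2*(r*r + S*S) = 2*(r**2 + S**2) = 2*(S**2 + r**2) = 2*S**2 + 2*r**2)
((L(-4, -9) - 3*(-4))*c(-11))*183 = (((2*(-9)**2 + 2*(-4)**2) - 3*(-4))*(-11))*183 = (((2*81 + 2*16) - 1*(-12))*(-11))*183 = (((162 + 32) + 12)*(-11))*183 = ((194 + 12)*(-11))*183 = (206*(-11))*183 = -2266*183 = -414678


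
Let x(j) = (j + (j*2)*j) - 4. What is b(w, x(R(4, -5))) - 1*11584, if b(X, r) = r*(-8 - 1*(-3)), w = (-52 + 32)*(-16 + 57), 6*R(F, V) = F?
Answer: -104146/9 ≈ -11572.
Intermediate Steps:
R(F, V) = F/6
w = -820 (w = -20*41 = -820)
x(j) = -4 + j + 2*j**2 (x(j) = (j + (2*j)*j) - 4 = (j + 2*j**2) - 4 = -4 + j + 2*j**2)
b(X, r) = -5*r (b(X, r) = r*(-8 + 3) = r*(-5) = -5*r)
b(w, x(R(4, -5))) - 1*11584 = -5*(-4 + (1/6)*4 + 2*((1/6)*4)**2) - 1*11584 = -5*(-4 + 2/3 + 2*(2/3)**2) - 11584 = -5*(-4 + 2/3 + 2*(4/9)) - 11584 = -5*(-4 + 2/3 + 8/9) - 11584 = -5*(-22/9) - 11584 = 110/9 - 11584 = -104146/9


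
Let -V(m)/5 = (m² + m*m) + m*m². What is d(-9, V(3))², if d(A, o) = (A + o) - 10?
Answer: 59536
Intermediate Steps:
V(m) = -10*m² - 5*m³ (V(m) = -5*((m² + m*m) + m*m²) = -5*((m² + m²) + m³) = -5*(2*m² + m³) = -5*(m³ + 2*m²) = -10*m² - 5*m³)
d(A, o) = -10 + A + o
d(-9, V(3))² = (-10 - 9 + 5*3²*(-2 - 1*3))² = (-10 - 9 + 5*9*(-2 - 3))² = (-10 - 9 + 5*9*(-5))² = (-10 - 9 - 225)² = (-244)² = 59536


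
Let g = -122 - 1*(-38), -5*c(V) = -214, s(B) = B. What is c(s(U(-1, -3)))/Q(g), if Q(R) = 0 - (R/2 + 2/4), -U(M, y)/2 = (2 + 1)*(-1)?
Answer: 428/415 ≈ 1.0313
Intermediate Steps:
U(M, y) = 6 (U(M, y) = -2*(2 + 1)*(-1) = -6*(-1) = -2*(-3) = 6)
c(V) = 214/5 (c(V) = -1/5*(-214) = 214/5)
g = -84 (g = -122 + 38 = -84)
Q(R) = -1/2 - R/2 (Q(R) = 0 - (R*(1/2) + 2*(1/4)) = 0 - (R/2 + 1/2) = 0 - (1/2 + R/2) = 0 + (-1/2 - R/2) = -1/2 - R/2)
c(s(U(-1, -3)))/Q(g) = 214/(5*(-1/2 - 1/2*(-84))) = 214/(5*(-1/2 + 42)) = 214/(5*(83/2)) = (214/5)*(2/83) = 428/415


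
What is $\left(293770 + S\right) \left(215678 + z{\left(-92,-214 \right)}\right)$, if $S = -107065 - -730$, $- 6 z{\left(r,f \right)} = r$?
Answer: $\frac{121285439800}{3} \approx 4.0429 \cdot 10^{10}$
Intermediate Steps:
$z{\left(r,f \right)} = - \frac{r}{6}$
$S = -106335$ ($S = -107065 + 730 = -106335$)
$\left(293770 + S\right) \left(215678 + z{\left(-92,-214 \right)}\right) = \left(293770 - 106335\right) \left(215678 - - \frac{46}{3}\right) = 187435 \left(215678 + \frac{46}{3}\right) = 187435 \cdot \frac{647080}{3} = \frac{121285439800}{3}$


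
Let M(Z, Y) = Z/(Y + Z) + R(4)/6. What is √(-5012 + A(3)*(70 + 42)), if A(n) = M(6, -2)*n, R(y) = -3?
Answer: 2*I*√1169 ≈ 68.381*I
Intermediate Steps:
M(Z, Y) = -½ + Z/(Y + Z) (M(Z, Y) = Z/(Y + Z) - 3/6 = Z/(Y + Z) - 3*⅙ = Z/(Y + Z) - ½ = -½ + Z/(Y + Z))
A(n) = n (A(n) = ((6 - 1*(-2))/(2*(-2 + 6)))*n = ((½)*(6 + 2)/4)*n = ((½)*(¼)*8)*n = 1*n = n)
√(-5012 + A(3)*(70 + 42)) = √(-5012 + 3*(70 + 42)) = √(-5012 + 3*112) = √(-5012 + 336) = √(-4676) = 2*I*√1169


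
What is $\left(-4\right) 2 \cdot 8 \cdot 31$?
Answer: $-1984$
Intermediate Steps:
$\left(-4\right) 2 \cdot 8 \cdot 31 = \left(-8\right) 8 \cdot 31 = \left(-64\right) 31 = -1984$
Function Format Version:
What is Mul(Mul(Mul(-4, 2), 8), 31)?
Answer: -1984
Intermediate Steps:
Mul(Mul(Mul(-4, 2), 8), 31) = Mul(Mul(-8, 8), 31) = Mul(-64, 31) = -1984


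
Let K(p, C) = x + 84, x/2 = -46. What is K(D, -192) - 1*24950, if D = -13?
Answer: -24958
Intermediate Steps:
x = -92 (x = 2*(-46) = -92)
K(p, C) = -8 (K(p, C) = -92 + 84 = -8)
K(D, -192) - 1*24950 = -8 - 1*24950 = -8 - 24950 = -24958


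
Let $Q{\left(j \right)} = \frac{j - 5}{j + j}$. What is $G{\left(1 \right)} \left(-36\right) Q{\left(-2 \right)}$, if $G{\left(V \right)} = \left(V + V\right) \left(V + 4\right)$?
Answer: $-630$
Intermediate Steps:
$G{\left(V \right)} = 2 V \left(4 + V\right)$
$Q{\left(j \right)} = \frac{-5 + j}{2 j}$
$G{\left(1 \right)} \left(-36\right) Q{\left(-2 \right)} = 2 \cdot 1 \left(4 + 1\right) \left(-36\right) \frac{-5 - 2}{2 \left(-2\right)} = 2 \cdot 1 \cdot 5 \left(-36\right) \frac{1}{2} \left(- \frac{1}{2}\right) \left(-7\right) = 10 \left(-36\right) \frac{7}{4} = \left(-360\right) \frac{7}{4} = -630$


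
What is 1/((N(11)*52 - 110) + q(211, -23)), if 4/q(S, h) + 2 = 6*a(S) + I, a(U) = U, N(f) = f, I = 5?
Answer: 1269/586282 ≈ 0.0021645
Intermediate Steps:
q(S, h) = 4/(3 + 6*S) (q(S, h) = 4/(-2 + (6*S + 5)) = 4/(-2 + (5 + 6*S)) = 4/(3 + 6*S))
1/((N(11)*52 - 110) + q(211, -23)) = 1/((11*52 - 110) + 4/(3*(1 + 2*211))) = 1/((572 - 110) + 4/(3*(1 + 422))) = 1/(462 + (4/3)/423) = 1/(462 + (4/3)*(1/423)) = 1/(462 + 4/1269) = 1/(586282/1269) = 1269/586282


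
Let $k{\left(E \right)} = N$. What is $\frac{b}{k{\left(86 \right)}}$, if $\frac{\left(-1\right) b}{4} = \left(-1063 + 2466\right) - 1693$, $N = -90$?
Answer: $- \frac{116}{9} \approx -12.889$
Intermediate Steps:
$k{\left(E \right)} = -90$
$b = 1160$ ($b = - 4 \left(\left(-1063 + 2466\right) - 1693\right) = - 4 \left(1403 - 1693\right) = \left(-4\right) \left(-290\right) = 1160$)
$\frac{b}{k{\left(86 \right)}} = \frac{1160}{-90} = 1160 \left(- \frac{1}{90}\right) = - \frac{116}{9}$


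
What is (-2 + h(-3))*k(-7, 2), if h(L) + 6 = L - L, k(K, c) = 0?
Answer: 0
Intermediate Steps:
h(L) = -6 (h(L) = -6 + (L - L) = -6 + 0 = -6)
(-2 + h(-3))*k(-7, 2) = (-2 - 6)*0 = -8*0 = 0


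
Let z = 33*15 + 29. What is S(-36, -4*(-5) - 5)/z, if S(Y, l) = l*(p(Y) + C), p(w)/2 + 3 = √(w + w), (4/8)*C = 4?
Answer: 15/262 + 45*I*√2/131 ≈ 0.057252 + 0.4858*I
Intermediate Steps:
z = 524 (z = 495 + 29 = 524)
C = 8 (C = 2*4 = 8)
p(w) = -6 + 2*√2*√w (p(w) = -6 + 2*√(w + w) = -6 + 2*√(2*w) = -6 + 2*(√2*√w) = -6 + 2*√2*√w)
S(Y, l) = l*(2 + 2*√2*√Y) (S(Y, l) = l*((-6 + 2*√2*√Y) + 8) = l*(2 + 2*√2*√Y))
S(-36, -4*(-5) - 5)/z = (2*(-4*(-5) - 5)*(1 + √2*√(-36)))/524 = (2*(20 - 5)*(1 + √2*(6*I)))*(1/524) = (2*15*(1 + 6*I*√2))*(1/524) = (30 + 180*I*√2)*(1/524) = 15/262 + 45*I*√2/131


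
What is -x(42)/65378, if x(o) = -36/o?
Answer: 3/228823 ≈ 1.3111e-5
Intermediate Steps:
-x(42)/65378 = -(-36)/42/65378 = -(-36)/42*(1/65378) = -1*(-6/7)*(1/65378) = (6/7)*(1/65378) = 3/228823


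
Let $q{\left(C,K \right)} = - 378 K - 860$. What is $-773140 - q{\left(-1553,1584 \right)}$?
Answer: $-173528$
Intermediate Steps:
$q{\left(C,K \right)} = -860 - 378 K$
$-773140 - q{\left(-1553,1584 \right)} = -773140 - \left(-860 - 598752\right) = -773140 - -599612 = -773140 + 599612 = -173528$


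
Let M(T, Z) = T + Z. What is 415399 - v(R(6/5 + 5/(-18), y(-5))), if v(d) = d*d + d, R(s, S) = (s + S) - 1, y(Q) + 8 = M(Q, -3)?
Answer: 3362768321/8100 ≈ 4.1516e+5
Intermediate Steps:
y(Q) = -11 + Q (y(Q) = -8 + (Q - 3) = -8 + (-3 + Q) = -11 + Q)
R(s, S) = -1 + S + s (R(s, S) = (S + s) - 1 = -1 + S + s)
v(d) = d + d² (v(d) = d² + d = d + d²)
415399 - v(R(6/5 + 5/(-18), y(-5))) = 415399 - (-1 + (-11 - 5) + (6/5 + 5/(-18)))*(1 + (-1 + (-11 - 5) + (6/5 + 5/(-18)))) = 415399 - (-1 - 16 + (6*(⅕) + 5*(-1/18)))*(1 + (-1 - 16 + (6*(⅕) + 5*(-1/18)))) = 415399 - (-1 - 16 + (6/5 - 5/18))*(1 + (-1 - 16 + (6/5 - 5/18))) = 415399 - (-1 - 16 + 83/90)*(1 + (-1 - 16 + 83/90)) = 415399 - (-1447)*(1 - 1447/90)/90 = 415399 - (-1447)*(-1357)/(90*90) = 415399 - 1*1963579/8100 = 415399 - 1963579/8100 = 3362768321/8100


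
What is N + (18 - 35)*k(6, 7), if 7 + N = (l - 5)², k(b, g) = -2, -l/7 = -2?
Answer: 108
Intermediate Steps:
l = 14 (l = -7*(-2) = 14)
N = 74 (N = -7 + (14 - 5)² = -7 + 9² = -7 + 81 = 74)
N + (18 - 35)*k(6, 7) = 74 + (18 - 35)*(-2) = 74 - 17*(-2) = 74 + 34 = 108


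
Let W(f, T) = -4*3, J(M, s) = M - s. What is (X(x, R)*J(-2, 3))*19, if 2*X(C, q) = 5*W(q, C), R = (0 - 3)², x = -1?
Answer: 2850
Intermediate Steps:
R = 9 (R = (-3)² = 9)
W(f, T) = -12
X(C, q) = -30 (X(C, q) = (5*(-12))/2 = (½)*(-60) = -30)
(X(x, R)*J(-2, 3))*19 = -30*(-2 - 1*3)*19 = -30*(-2 - 3)*19 = -30*(-5)*19 = 150*19 = 2850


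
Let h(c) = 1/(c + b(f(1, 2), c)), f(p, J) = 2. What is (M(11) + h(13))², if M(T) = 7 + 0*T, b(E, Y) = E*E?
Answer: 14400/289 ≈ 49.827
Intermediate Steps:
b(E, Y) = E²
M(T) = 7 (M(T) = 7 + 0 = 7)
h(c) = 1/(4 + c) (h(c) = 1/(c + 2²) = 1/(c + 4) = 1/(4 + c))
(M(11) + h(13))² = (7 + 1/(4 + 13))² = (7 + 1/17)² = (120/17)² = 14400/289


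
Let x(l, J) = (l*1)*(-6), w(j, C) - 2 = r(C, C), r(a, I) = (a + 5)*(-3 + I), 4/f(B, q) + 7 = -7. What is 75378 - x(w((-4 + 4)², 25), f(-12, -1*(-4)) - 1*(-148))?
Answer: 79350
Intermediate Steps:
f(B, q) = -2/7 (f(B, q) = 4/(-7 - 7) = 4/(-14) = 4*(-1/14) = -2/7)
r(a, I) = (-3 + I)*(5 + a) (r(a, I) = (5 + a)*(-3 + I) = (-3 + I)*(5 + a))
w(j, C) = -13 + C² + 2*C (w(j, C) = 2 + (-15 - 3*C + 5*C + C*C) = 2 + (-15 - 3*C + 5*C + C²) = 2 + (-15 + C² + 2*C) = -13 + C² + 2*C)
x(l, J) = -6*l (x(l, J) = l*(-6) = -6*l)
75378 - x(w((-4 + 4)², 25), f(-12, -1*(-4)) - 1*(-148)) = 75378 - (-6)*(-13 + 25² + 2*25) = 75378 - (-6)*(-13 + 625 + 50) = 75378 - (-6)*662 = 75378 - 1*(-3972) = 75378 + 3972 = 79350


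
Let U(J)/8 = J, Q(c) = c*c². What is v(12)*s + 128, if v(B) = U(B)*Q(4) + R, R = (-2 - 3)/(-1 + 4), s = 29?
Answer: 534767/3 ≈ 1.7826e+5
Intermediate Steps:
Q(c) = c³
U(J) = 8*J
R = -5/3 ≈ -1.6667
v(B) = -5/3 + 512*B (v(B) = (8*B)*4³ - 5/3 = (8*B)*64 - 5/3 = 512*B - 5/3 = -5/3 + 512*B)
v(12)*s + 128 = (-5/3 + 512*12)*29 + 128 = (-5/3 + 6144)*29 + 128 = (18427/3)*29 + 128 = 534383/3 + 128 = 534767/3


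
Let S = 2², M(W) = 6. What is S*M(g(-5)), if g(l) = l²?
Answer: 24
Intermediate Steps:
S = 4
S*M(g(-5)) = 4*6 = 24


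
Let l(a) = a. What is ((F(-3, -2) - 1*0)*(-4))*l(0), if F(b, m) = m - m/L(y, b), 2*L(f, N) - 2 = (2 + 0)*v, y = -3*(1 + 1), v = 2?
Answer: 0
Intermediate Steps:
y = -6 (y = -3*2 = -6)
L(f, N) = 3 (L(f, N) = 1 + ((2 + 0)*2)/2 = 1 + (2*2)/2 = 1 + (½)*4 = 1 + 2 = 3)
F(b, m) = 2*m/3 (F(b, m) = m - m/3 = 2*m/3)
((F(-3, -2) - 1*0)*(-4))*l(0) = (((⅔)*(-2) - 1*0)*(-4))*0 = ((-4/3 + 0)*(-4))*0 = -4/3*(-4)*0 = (16/3)*0 = 0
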